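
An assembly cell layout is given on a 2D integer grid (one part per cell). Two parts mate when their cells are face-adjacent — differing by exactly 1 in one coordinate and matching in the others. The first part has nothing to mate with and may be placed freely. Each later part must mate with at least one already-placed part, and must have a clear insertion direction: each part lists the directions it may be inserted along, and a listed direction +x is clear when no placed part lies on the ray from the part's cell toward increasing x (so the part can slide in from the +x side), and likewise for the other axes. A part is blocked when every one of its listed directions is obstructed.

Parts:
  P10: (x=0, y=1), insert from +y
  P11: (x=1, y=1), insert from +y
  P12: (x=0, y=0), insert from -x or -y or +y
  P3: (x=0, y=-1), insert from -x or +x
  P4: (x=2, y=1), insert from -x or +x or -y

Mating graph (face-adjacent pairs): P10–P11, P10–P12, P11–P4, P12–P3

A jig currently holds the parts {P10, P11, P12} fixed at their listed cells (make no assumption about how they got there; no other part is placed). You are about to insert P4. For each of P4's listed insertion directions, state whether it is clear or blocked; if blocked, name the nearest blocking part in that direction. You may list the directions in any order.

-x: nearest on ray is P11@(1, 1) ⇒ blocked
+x: ray from P4(2, 1) has no placed part ⇒ clear
-y: ray from P4(2, 1) has no placed part ⇒ clear

+x: clear; -x: blocked by P11; -y: clear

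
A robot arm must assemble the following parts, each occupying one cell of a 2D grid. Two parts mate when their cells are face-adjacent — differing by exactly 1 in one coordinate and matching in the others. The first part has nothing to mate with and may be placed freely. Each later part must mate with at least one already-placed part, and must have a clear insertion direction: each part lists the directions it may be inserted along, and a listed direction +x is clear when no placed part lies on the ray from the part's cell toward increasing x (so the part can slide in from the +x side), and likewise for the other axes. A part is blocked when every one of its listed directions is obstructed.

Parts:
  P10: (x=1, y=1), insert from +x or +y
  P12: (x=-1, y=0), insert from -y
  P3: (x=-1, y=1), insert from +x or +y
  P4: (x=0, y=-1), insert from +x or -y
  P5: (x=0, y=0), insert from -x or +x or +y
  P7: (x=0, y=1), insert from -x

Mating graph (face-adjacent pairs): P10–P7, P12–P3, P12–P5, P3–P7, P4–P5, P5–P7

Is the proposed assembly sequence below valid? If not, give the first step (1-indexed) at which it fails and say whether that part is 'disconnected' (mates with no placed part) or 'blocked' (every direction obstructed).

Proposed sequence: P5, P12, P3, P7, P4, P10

1. P5@(0, 0) [-x clear] — {P5}
2. P12@(-1, 0) [-y clear] — {P12, P5}
3. P3@(-1, 1) [+x clear] — {P12, P3, P5}
4. P7@(0, 1) — -x all obstructed ⇒ blocked

Invalid at step 4 (blocked)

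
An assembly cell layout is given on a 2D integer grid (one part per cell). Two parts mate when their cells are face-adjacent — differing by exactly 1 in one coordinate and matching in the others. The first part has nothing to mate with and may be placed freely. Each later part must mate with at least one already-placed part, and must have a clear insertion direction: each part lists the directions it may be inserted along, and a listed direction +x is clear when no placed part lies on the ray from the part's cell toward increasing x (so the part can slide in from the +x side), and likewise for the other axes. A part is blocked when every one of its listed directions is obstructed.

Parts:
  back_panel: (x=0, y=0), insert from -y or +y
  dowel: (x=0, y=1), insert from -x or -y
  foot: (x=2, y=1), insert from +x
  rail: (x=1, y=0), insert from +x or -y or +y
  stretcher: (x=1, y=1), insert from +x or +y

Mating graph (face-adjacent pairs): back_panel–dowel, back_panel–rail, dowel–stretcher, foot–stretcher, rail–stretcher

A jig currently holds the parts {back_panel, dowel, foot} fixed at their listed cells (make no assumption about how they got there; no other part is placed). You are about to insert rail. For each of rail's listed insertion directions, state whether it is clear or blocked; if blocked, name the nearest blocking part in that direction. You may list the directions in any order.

+x: ray from rail(1, 0) has no placed part ⇒ clear
-y: ray from rail(1, 0) has no placed part ⇒ clear
+y: ray from rail(1, 0) has no placed part ⇒ clear

+x: clear; +y: clear; -y: clear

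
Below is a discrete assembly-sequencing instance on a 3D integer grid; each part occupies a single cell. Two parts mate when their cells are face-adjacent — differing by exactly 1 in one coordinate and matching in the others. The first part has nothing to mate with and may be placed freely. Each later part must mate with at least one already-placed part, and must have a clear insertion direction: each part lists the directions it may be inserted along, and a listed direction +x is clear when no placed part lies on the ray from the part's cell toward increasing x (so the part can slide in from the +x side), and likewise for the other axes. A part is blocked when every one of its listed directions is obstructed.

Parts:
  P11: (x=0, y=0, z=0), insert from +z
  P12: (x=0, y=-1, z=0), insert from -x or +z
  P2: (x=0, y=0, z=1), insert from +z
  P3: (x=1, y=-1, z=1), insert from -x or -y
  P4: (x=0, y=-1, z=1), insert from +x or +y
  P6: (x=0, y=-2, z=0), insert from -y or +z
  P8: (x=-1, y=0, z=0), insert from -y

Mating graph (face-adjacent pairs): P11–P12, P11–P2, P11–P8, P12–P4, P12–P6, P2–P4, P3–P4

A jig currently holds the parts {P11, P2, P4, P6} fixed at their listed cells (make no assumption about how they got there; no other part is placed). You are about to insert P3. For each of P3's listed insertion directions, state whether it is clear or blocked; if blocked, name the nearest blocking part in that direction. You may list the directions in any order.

-x: nearest on ray is P4@(0, -1, 1) ⇒ blocked
-y: ray from P3(1, -1, 1) has no placed part ⇒ clear

-x: blocked by P4; -y: clear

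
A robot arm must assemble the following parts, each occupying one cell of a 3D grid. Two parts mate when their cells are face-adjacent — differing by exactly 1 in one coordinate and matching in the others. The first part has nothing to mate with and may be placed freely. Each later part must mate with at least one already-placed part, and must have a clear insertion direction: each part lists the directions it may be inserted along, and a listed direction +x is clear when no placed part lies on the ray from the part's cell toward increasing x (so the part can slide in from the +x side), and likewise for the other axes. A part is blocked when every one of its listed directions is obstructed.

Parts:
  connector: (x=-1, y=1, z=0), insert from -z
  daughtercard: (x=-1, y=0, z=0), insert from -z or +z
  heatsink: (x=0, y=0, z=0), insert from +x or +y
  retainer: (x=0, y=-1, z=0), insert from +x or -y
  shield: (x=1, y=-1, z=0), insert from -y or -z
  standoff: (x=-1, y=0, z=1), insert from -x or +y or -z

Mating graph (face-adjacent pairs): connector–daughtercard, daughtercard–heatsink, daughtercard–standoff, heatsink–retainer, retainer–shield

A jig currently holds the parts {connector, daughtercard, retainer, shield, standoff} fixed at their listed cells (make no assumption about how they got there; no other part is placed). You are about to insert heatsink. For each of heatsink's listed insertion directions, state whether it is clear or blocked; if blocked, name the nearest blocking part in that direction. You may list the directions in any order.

+x: clear; +y: clear

+x: ray from heatsink(0, 0, 0) has no placed part ⇒ clear
+y: ray from heatsink(0, 0, 0) has no placed part ⇒ clear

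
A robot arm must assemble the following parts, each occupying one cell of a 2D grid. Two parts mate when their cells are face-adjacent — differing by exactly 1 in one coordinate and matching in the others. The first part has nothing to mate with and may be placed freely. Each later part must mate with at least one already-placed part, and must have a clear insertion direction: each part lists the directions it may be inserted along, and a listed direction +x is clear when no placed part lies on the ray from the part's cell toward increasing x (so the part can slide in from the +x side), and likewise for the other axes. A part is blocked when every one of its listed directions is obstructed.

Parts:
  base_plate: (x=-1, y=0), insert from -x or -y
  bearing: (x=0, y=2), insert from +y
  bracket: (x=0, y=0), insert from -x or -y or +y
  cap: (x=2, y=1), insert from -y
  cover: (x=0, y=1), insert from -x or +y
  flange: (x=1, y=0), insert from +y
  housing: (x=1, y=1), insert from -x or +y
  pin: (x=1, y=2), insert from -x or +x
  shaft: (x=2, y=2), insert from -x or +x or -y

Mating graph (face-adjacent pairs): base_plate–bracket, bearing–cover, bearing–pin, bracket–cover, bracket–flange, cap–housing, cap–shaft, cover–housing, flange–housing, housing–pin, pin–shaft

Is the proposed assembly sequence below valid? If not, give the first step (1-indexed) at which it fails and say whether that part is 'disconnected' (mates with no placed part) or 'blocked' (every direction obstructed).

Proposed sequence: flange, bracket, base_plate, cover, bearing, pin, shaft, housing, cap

Invalid at step 8 (blocked)

1. flange@(1, 0) [+y clear] — {flange}
2. bracket@(0, 0) [-x clear] — {bracket, flange}
3. base_plate@(-1, 0) [-x clear] — {base_plate, bracket, flange}
4. cover@(0, 1) [-x clear] — {base_plate, bracket, cover, flange}
5. bearing@(0, 2) [+y clear] — {base_plate, bearing, bracket, cover, flange}
6. pin@(1, 2) [+x clear] — {base_plate, bearing, bracket, cover, flange, pin}
7. shaft@(2, 2) [+x clear] — {base_plate, bearing, bracket, cover, flange, pin, shaft}
8. housing@(1, 1) — -x/+y all obstructed ⇒ blocked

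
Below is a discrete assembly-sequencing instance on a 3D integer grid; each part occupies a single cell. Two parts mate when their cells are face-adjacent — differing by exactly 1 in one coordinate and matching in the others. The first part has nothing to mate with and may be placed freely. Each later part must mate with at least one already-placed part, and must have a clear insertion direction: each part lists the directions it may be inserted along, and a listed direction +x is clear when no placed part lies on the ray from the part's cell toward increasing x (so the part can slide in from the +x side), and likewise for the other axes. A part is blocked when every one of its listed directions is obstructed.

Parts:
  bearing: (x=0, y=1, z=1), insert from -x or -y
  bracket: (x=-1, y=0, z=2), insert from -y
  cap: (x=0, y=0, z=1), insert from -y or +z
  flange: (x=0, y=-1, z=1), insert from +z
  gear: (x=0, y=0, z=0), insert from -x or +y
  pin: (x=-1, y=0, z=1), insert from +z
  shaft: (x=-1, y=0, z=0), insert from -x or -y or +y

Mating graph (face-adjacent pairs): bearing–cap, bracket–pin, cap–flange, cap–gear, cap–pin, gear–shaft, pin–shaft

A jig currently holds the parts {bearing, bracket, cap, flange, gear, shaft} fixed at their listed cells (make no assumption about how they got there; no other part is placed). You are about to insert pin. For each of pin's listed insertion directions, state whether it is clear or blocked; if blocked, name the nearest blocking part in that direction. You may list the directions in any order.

+z: blocked by bracket

+z: nearest on ray is bracket@(-1, 0, 2) ⇒ blocked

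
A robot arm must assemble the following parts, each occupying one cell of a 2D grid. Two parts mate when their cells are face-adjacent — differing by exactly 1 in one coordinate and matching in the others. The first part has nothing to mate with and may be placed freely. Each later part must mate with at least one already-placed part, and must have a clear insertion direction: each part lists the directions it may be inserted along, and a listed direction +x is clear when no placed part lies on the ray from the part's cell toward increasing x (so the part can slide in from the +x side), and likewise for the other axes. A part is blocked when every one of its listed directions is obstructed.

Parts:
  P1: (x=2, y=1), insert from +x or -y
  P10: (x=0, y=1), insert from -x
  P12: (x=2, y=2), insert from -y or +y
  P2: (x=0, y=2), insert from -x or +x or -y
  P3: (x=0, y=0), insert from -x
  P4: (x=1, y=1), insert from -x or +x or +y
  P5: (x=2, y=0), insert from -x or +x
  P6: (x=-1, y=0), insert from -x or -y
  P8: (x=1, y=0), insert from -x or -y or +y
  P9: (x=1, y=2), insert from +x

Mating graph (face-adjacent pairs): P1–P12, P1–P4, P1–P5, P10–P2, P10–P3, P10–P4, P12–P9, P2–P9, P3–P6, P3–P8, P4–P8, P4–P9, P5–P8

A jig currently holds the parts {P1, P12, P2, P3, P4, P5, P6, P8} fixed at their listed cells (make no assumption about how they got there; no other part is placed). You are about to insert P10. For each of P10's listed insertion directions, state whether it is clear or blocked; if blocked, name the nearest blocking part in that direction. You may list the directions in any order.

-x: clear

-x: ray from P10(0, 1) has no placed part ⇒ clear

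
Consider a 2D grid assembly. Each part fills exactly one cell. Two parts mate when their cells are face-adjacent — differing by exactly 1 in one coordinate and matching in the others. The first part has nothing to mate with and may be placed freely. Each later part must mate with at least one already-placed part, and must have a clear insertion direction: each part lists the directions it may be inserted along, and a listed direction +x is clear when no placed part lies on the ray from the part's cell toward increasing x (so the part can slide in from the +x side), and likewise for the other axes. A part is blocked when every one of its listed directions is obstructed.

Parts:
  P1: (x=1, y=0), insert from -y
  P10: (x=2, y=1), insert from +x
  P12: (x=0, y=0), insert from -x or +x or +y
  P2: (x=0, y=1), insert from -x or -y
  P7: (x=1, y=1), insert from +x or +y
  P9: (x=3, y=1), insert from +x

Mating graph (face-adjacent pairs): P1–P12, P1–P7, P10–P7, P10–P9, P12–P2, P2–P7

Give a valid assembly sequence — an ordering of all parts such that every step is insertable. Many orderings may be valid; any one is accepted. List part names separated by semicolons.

1. P2@(0, 1) [-x clear] — {P2}
2. P12@(0, 0) [-x clear] — {P12, P2}
3. P1@(1, 0) [-y clear] — {P1, P12, P2}
4. P7@(1, 1) [+x clear] — {P1, P12, P2, P7}
5. P10@(2, 1) [+x clear] — {P1, P10, P12, P2, P7}
6. P9@(3, 1) [+x clear] — {P1, P10, P12, P2, P7, P9}

P2; P12; P1; P7; P10; P9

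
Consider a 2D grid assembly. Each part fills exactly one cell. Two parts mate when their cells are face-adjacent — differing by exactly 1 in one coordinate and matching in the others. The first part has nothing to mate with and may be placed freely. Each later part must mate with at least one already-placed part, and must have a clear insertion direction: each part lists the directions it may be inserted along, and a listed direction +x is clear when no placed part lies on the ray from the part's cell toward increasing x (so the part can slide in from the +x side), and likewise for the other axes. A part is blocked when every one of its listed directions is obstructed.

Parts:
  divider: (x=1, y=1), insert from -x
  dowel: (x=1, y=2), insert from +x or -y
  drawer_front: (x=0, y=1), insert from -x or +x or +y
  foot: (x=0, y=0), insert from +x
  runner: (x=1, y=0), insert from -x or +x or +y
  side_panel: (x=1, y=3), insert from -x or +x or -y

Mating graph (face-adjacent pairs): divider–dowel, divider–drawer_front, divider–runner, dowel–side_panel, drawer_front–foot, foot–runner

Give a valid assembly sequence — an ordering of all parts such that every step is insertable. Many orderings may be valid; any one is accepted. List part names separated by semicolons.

foot; runner; divider; drawer_front; dowel; side_panel

1. foot@(0, 0) [+x clear] — {foot}
2. runner@(1, 0) [+x clear] — {foot, runner}
3. divider@(1, 1) [-x clear] — {divider, foot, runner}
4. drawer_front@(0, 1) [-x clear] — {divider, drawer_front, foot, runner}
5. dowel@(1, 2) [+x clear] — {divider, dowel, drawer_front, foot, runner}
6. side_panel@(1, 3) [-x clear] — {divider, dowel, drawer_front, foot, runner, side_panel}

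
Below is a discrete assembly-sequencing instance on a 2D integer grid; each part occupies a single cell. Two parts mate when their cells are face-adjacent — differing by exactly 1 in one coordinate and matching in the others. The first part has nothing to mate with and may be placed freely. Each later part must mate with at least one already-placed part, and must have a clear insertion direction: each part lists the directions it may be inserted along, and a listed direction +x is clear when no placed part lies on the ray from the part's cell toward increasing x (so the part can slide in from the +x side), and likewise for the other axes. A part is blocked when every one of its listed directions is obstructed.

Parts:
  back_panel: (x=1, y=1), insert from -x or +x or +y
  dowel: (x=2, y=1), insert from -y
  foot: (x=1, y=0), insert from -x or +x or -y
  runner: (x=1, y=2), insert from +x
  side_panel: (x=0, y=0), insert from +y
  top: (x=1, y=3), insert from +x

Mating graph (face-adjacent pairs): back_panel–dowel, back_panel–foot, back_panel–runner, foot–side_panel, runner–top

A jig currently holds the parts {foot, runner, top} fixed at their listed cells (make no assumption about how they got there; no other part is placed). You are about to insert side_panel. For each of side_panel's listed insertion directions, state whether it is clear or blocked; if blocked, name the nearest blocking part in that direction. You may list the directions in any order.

+y: clear

+y: ray from side_panel(0, 0) has no placed part ⇒ clear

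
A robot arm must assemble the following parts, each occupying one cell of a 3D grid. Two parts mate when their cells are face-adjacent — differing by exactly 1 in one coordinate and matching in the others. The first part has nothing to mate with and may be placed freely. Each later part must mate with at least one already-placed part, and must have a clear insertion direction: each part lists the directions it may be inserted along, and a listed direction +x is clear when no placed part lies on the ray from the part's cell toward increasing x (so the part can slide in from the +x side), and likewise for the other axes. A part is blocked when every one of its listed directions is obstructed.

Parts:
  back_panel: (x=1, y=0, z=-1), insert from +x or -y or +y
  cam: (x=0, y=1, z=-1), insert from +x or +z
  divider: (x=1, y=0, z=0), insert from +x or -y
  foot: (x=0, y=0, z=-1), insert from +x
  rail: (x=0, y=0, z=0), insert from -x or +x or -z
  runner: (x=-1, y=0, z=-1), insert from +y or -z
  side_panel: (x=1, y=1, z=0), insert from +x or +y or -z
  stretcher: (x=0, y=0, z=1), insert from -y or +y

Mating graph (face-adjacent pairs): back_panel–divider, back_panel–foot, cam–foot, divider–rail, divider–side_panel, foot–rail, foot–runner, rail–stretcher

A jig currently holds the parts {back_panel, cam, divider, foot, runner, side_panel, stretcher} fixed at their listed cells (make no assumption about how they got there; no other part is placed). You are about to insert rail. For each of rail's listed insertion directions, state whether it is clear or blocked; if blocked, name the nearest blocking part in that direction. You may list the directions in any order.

-x: ray from rail(0, 0, 0) has no placed part ⇒ clear
+x: nearest on ray is divider@(1, 0, 0) ⇒ blocked
-z: nearest on ray is foot@(0, 0, -1) ⇒ blocked

+x: blocked by divider; -x: clear; -z: blocked by foot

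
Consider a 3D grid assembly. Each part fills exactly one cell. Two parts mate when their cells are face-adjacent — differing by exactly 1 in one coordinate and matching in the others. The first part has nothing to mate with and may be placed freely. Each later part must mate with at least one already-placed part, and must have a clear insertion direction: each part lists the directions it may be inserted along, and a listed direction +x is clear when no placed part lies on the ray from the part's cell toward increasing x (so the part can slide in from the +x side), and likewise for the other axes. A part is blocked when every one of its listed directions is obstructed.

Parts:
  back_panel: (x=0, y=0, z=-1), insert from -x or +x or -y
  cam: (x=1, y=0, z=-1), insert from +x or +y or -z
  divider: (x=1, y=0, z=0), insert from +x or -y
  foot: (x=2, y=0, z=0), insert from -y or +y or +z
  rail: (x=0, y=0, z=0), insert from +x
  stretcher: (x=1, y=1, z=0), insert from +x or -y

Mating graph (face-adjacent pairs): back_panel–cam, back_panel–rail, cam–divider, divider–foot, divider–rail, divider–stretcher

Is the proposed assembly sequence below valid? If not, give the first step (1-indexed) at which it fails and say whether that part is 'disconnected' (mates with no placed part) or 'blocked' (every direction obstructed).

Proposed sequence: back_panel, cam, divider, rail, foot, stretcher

1. back_panel@(0, 0, -1) [-x clear] — {back_panel}
2. cam@(1, 0, -1) [+x clear] — {back_panel, cam}
3. divider@(1, 0, 0) [+x clear] — {back_panel, cam, divider}
4. rail@(0, 0, 0) — +x all obstructed ⇒ blocked

Invalid at step 4 (blocked)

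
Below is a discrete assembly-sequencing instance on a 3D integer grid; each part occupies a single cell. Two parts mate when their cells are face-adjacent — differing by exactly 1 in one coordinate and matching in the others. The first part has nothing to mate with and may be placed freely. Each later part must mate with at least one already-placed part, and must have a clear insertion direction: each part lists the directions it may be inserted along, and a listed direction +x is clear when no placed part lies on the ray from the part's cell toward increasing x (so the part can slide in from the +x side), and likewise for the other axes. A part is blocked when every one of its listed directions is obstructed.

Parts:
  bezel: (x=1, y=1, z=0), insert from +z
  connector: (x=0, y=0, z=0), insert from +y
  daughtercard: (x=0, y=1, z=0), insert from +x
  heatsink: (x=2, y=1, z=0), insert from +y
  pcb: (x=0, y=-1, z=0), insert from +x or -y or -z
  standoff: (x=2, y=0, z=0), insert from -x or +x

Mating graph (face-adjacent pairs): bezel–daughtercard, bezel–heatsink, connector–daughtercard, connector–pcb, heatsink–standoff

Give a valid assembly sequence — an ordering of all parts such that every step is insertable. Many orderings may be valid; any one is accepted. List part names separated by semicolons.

1. connector@(0, 0, 0) [+y clear] — {connector}
2. pcb@(0, -1, 0) [+x clear] — {connector, pcb}
3. daughtercard@(0, 1, 0) [+x clear] — {connector, daughtercard, pcb}
4. bezel@(1, 1, 0) [+z clear] — {bezel, connector, daughtercard, pcb}
5. heatsink@(2, 1, 0) [+y clear] — {bezel, connector, daughtercard, heatsink, pcb}
6. standoff@(2, 0, 0) [+x clear] — {bezel, connector, daughtercard, heatsink, pcb, standoff}

connector; pcb; daughtercard; bezel; heatsink; standoff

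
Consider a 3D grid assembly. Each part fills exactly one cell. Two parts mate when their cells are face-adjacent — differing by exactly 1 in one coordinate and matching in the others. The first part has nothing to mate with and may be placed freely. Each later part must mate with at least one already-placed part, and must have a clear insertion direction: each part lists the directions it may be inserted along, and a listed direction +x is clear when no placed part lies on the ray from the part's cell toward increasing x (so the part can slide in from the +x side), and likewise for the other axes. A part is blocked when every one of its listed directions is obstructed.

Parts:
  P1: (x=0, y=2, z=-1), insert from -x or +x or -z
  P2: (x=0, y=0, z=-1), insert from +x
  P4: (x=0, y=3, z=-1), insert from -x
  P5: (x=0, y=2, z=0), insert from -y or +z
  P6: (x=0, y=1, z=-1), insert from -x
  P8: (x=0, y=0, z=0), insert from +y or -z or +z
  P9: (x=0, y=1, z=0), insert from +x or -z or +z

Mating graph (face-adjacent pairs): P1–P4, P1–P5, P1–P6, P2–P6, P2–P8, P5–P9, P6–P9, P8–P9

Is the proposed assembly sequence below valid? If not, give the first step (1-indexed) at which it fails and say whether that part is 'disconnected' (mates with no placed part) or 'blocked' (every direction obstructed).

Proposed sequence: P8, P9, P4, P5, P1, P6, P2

Invalid at step 3 (disconnected)

1. P8@(0, 0, 0) [+y clear] — {P8}
2. P9@(0, 1, 0) [+x clear] — {P8, P9}
3. P4@(0, 3, -1) — no placed neighbour ⇒ disconnected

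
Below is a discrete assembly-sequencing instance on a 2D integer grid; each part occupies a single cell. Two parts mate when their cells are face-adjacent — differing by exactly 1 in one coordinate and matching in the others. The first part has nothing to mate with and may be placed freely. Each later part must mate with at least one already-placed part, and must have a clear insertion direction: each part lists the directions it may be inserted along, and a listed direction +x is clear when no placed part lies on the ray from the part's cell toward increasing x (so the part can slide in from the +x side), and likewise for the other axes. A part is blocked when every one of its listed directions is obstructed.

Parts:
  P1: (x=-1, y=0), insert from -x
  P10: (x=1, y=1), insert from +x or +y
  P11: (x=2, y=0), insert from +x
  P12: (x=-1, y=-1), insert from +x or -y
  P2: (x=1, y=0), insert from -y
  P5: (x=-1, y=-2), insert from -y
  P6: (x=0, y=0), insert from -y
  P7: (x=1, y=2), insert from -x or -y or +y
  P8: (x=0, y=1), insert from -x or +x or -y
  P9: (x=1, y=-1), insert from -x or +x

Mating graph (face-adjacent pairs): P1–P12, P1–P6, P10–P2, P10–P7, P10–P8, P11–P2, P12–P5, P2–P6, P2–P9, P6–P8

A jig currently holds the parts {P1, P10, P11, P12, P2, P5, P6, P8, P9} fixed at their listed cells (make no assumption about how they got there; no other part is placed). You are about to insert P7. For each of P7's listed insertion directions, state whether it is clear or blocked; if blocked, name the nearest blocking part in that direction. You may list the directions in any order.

-x: ray from P7(1, 2) has no placed part ⇒ clear
-y: nearest on ray is P10@(1, 1) ⇒ blocked
+y: ray from P7(1, 2) has no placed part ⇒ clear

+y: clear; -x: clear; -y: blocked by P10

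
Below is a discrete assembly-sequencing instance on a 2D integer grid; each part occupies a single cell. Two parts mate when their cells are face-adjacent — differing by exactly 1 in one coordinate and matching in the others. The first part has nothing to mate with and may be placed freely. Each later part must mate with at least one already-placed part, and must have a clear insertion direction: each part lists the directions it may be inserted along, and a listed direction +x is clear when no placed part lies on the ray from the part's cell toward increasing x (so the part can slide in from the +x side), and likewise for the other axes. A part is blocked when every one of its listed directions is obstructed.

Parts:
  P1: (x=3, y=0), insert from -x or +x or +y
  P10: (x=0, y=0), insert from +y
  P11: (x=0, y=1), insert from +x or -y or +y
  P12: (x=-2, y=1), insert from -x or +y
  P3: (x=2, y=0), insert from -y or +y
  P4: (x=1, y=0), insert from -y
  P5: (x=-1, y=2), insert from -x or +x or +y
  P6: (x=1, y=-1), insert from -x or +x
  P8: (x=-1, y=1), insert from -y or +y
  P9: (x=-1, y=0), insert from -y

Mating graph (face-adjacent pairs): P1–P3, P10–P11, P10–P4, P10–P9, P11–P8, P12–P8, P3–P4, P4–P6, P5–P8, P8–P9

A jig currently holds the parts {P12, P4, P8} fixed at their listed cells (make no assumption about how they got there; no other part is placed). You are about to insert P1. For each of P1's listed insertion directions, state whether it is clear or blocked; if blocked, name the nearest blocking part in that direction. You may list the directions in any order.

+x: clear; +y: clear; -x: blocked by P4

-x: nearest on ray is P4@(1, 0) ⇒ blocked
+x: ray from P1(3, 0) has no placed part ⇒ clear
+y: ray from P1(3, 0) has no placed part ⇒ clear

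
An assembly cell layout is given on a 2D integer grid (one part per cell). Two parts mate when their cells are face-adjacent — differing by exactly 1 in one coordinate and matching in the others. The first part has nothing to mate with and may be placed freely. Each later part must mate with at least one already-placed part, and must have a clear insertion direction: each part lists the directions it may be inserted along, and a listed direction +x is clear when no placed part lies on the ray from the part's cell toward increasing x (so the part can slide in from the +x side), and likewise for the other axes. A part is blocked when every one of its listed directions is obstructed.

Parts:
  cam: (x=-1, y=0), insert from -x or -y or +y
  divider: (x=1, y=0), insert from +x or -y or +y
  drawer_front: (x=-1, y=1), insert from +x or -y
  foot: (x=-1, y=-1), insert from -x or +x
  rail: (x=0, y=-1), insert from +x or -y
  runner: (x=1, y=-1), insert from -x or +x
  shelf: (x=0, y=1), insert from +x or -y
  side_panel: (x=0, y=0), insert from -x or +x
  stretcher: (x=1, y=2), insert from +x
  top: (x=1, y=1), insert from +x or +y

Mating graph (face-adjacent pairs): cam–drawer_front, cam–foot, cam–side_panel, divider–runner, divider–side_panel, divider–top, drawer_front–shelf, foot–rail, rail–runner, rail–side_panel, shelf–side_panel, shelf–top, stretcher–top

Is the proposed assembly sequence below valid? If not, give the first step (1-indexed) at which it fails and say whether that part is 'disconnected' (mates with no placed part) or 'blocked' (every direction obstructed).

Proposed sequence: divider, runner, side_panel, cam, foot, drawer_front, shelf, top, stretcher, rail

Valid

1. divider@(1, 0) [+x clear] — {divider}
2. runner@(1, -1) [-x clear] — {divider, runner}
3. side_panel@(0, 0) [-x clear] — {divider, runner, side_panel}
4. cam@(-1, 0) [-x clear] — {cam, divider, runner, side_panel}
5. foot@(-1, -1) [-x clear] — {cam, divider, foot, runner, side_panel}
6. drawer_front@(-1, 1) [+x clear] — {cam, divider, drawer_front, foot, runner, side_panel}
7. shelf@(0, 1) [+x clear] — {cam, divider, drawer_front, foot, runner, shelf, side_panel}
8. top@(1, 1) [+x clear] — {cam, divider, drawer_front, foot, runner, shelf, side_panel, top}
9. stretcher@(1, 2) [+x clear] — {cam, divider, drawer_front, foot, runner, shelf, side_panel, stretcher, top}
10. rail@(0, -1) [-y clear] — {cam, divider, drawer_front, foot, rail, runner, shelf, side_panel, stretcher, top}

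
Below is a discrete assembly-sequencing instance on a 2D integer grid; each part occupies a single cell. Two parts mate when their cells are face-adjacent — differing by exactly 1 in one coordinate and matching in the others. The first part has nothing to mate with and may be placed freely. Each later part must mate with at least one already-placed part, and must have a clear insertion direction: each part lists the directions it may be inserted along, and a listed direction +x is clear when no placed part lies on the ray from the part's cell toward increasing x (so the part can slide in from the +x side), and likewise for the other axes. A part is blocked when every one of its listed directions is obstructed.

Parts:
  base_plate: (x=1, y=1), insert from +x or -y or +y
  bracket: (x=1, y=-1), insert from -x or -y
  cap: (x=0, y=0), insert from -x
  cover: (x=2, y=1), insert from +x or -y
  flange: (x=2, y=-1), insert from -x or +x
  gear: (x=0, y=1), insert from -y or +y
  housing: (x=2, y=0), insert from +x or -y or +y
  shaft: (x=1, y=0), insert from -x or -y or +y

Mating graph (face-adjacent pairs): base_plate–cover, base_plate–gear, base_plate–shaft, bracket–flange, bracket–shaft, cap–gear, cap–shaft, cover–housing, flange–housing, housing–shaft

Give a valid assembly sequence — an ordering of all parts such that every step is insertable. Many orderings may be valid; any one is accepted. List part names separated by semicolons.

1. cover@(2, 1) [+x clear] — {cover}
2. base_plate@(1, 1) [-y clear] — {base_plate, cover}
3. gear@(0, 1) [-y clear] — {base_plate, cover, gear}
4. shaft@(1, 0) [-x clear] — {base_plate, cover, gear, shaft}
5. bracket@(1, -1) [-x clear] — {base_plate, bracket, cover, gear, shaft}
6. flange@(2, -1) [+x clear] — {base_plate, bracket, cover, flange, gear, shaft}
7. cap@(0, 0) [-x clear] — {base_plate, bracket, cap, cover, flange, gear, shaft}
8. housing@(2, 0) [+x clear] — {base_plate, bracket, cap, cover, flange, gear, housing, shaft}

cover; base_plate; gear; shaft; bracket; flange; cap; housing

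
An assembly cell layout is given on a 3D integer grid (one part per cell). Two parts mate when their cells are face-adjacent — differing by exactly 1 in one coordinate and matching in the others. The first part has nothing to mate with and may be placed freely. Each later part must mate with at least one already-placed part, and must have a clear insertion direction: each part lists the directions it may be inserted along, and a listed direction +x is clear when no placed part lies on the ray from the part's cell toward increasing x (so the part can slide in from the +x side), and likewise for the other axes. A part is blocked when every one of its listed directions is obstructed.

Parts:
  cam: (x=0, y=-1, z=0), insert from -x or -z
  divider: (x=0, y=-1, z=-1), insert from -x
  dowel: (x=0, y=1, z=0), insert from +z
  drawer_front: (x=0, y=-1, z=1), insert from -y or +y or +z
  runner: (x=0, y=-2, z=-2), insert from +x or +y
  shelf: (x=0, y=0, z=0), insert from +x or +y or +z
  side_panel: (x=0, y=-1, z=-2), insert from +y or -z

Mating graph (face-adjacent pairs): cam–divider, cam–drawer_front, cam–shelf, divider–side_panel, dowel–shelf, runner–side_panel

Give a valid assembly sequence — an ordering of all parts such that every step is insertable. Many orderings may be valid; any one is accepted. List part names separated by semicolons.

1. drawer_front@(0, -1, 1) [-y clear] — {drawer_front}
2. cam@(0, -1, 0) [-x clear] — {cam, drawer_front}
3. shelf@(0, 0, 0) [+x clear] — {cam, drawer_front, shelf}
4. dowel@(0, 1, 0) [+z clear] — {cam, dowel, drawer_front, shelf}
5. divider@(0, -1, -1) [-x clear] — {cam, divider, dowel, drawer_front, shelf}
6. side_panel@(0, -1, -2) [+y clear] — {cam, divider, dowel, drawer_front, shelf, side_panel}
7. runner@(0, -2, -2) [+x clear] — {cam, divider, dowel, drawer_front, runner, shelf, side_panel}

drawer_front; cam; shelf; dowel; divider; side_panel; runner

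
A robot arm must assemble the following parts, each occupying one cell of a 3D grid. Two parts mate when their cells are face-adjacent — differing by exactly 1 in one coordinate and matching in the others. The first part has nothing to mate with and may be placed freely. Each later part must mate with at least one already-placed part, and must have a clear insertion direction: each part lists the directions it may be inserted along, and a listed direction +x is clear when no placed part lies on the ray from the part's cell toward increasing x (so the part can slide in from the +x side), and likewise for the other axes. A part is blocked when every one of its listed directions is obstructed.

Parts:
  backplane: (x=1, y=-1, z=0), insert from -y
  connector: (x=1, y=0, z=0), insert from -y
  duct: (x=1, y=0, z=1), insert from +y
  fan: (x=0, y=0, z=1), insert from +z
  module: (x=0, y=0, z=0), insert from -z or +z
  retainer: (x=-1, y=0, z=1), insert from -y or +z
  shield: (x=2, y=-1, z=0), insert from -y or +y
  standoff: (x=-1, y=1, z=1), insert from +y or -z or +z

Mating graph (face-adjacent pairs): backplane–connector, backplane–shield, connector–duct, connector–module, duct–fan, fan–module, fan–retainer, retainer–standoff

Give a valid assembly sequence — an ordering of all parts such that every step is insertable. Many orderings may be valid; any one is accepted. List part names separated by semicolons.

connector; backplane; shield; module; fan; retainer; standoff; duct

1. connector@(1, 0, 0) [-y clear] — {connector}
2. backplane@(1, -1, 0) [-y clear] — {backplane, connector}
3. shield@(2, -1, 0) [-y clear] — {backplane, connector, shield}
4. module@(0, 0, 0) [-z clear] — {backplane, connector, module, shield}
5. fan@(0, 0, 1) [+z clear] — {backplane, connector, fan, module, shield}
6. retainer@(-1, 0, 1) [-y clear] — {backplane, connector, fan, module, retainer, shield}
7. standoff@(-1, 1, 1) [+y clear] — {backplane, connector, fan, module, retainer, shield, standoff}
8. duct@(1, 0, 1) [+y clear] — {backplane, connector, duct, fan, module, retainer, shield, standoff}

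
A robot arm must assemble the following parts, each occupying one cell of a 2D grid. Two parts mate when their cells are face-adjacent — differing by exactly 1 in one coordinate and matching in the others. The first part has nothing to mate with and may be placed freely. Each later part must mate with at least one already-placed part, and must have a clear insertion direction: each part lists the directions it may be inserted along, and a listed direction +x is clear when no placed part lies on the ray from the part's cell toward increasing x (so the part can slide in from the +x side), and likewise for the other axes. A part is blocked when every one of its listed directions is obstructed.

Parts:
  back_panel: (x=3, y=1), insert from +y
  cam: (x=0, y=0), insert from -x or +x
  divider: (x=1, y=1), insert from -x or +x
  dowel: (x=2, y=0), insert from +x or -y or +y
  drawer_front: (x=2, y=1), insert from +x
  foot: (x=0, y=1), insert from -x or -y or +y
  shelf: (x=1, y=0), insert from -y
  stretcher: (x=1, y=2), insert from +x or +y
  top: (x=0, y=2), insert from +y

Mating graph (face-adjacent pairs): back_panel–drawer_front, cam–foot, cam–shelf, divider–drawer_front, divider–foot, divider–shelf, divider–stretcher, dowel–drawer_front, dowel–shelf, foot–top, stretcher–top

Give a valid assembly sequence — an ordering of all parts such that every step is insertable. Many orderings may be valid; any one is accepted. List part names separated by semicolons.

1. foot@(0, 1) [-x clear] — {foot}
2. top@(0, 2) [+y clear] — {foot, top}
3. stretcher@(1, 2) [+x clear] — {foot, stretcher, top}
4. divider@(1, 1) [+x clear] — {divider, foot, stretcher, top}
5. shelf@(1, 0) [-y clear] — {divider, foot, shelf, stretcher, top}
6. dowel@(2, 0) [+x clear] — {divider, dowel, foot, shelf, stretcher, top}
7. drawer_front@(2, 1) [+x clear] — {divider, dowel, drawer_front, foot, shelf, stretcher, top}
8. back_panel@(3, 1) [+y clear] — {back_panel, divider, dowel, drawer_front, foot, shelf, stretcher, top}
9. cam@(0, 0) [-x clear] — {back_panel, cam, divider, dowel, drawer_front, foot, shelf, stretcher, top}

foot; top; stretcher; divider; shelf; dowel; drawer_front; back_panel; cam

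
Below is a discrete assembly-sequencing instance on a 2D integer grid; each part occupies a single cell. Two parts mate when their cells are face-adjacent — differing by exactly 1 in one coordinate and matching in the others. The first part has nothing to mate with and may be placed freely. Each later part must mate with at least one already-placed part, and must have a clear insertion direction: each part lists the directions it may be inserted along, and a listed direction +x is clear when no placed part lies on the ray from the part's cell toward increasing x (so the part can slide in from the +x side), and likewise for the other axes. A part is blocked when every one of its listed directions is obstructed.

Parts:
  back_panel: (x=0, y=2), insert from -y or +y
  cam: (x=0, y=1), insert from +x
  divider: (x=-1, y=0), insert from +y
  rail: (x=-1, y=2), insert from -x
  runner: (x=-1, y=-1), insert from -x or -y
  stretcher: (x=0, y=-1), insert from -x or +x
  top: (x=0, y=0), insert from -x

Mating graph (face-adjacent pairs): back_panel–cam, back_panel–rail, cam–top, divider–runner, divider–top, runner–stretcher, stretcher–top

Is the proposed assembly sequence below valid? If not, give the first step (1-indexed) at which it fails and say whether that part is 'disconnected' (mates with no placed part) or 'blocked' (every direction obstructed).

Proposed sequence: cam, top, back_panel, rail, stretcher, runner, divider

1. cam@(0, 1) [+x clear] — {cam}
2. top@(0, 0) [-x clear] — {cam, top}
3. back_panel@(0, 2) [+y clear] — {back_panel, cam, top}
4. rail@(-1, 2) [-x clear] — {back_panel, cam, rail, top}
5. stretcher@(0, -1) [-x clear] — {back_panel, cam, rail, stretcher, top}
6. runner@(-1, -1) [-x clear] — {back_panel, cam, rail, runner, stretcher, top}
7. divider@(-1, 0) — +y all obstructed ⇒ blocked

Invalid at step 7 (blocked)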